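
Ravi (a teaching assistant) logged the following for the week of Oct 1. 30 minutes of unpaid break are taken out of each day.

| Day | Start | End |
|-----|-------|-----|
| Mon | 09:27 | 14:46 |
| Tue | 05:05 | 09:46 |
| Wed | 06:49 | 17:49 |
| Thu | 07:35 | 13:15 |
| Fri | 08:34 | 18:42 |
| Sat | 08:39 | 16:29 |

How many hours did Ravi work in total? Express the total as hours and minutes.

Mon: 09:27–14:46 = 5 h 19 min; less 30 min break → 4 h 49 min
Tue: 05:05–09:46 = 4 h 41 min; less 30 min break → 4 h 11 min
Wed: 06:49–17:49 = 11 h 0 min; less 30 min break → 10 h 30 min
Thu: 07:35–13:15 = 5 h 40 min; less 30 min break → 5 h 10 min
Fri: 08:34–18:42 = 10 h 8 min; less 30 min break → 9 h 38 min
Sat: 08:39–16:29 = 7 h 50 min; less 30 min break → 7 h 20 min
Total: 4 h 49 min + 4 h 11 min + 10 h 30 min + 5 h 10 min + 9 h 38 min + 7 h 20 min = 41 h 38 min.

41 h 38 min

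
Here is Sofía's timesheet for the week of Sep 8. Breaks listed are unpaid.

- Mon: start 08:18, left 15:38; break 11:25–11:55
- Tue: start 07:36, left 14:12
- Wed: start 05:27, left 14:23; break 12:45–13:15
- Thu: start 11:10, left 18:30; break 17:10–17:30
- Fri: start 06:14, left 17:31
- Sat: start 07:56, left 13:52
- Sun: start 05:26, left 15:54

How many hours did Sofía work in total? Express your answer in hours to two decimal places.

56.55 hours

Mon: 08:18–15:38 = 7 h 20 min; less 30 min break → 6 h 50 min
Tue: 07:36–14:12 = 6 h 36 min
Wed: 05:27–14:23 = 8 h 56 min; less 30 min break → 8 h 26 min
Thu: 11:10–18:30 = 7 h 20 min; less 20 min break → 7 h 0 min
Fri: 06:14–17:31 = 11 h 17 min
Sat: 07:56–13:52 = 5 h 56 min
Sun: 05:26–15:54 = 10 h 28 min
Total: 6 h 50 min + 6 h 36 min + 8 h 26 min + 7 h 0 min + 11 h 17 min + 5 h 56 min + 10 h 28 min = 56 h 33 min.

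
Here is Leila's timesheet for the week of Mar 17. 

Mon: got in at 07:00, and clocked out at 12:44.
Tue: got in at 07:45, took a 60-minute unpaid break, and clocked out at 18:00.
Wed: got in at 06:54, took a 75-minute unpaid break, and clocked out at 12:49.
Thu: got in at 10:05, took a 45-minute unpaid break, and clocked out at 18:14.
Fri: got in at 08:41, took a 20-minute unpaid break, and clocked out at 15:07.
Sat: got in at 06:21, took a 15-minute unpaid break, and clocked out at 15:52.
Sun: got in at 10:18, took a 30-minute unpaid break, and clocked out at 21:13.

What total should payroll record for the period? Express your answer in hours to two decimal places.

Mon: 07:00–12:44 = 5 h 44 min
Tue: 07:45–18:00 = 10 h 15 min; less 60 min break → 9 h 15 min
Wed: 06:54–12:49 = 5 h 55 min; less 75 min break → 4 h 40 min
Thu: 10:05–18:14 = 8 h 9 min; less 45 min break → 7 h 24 min
Fri: 08:41–15:07 = 6 h 26 min; less 20 min break → 6 h 6 min
Sat: 06:21–15:52 = 9 h 31 min; less 15 min break → 9 h 16 min
Sun: 10:18–21:13 = 10 h 55 min; less 30 min break → 10 h 25 min
Total: 5 h 44 min + 9 h 15 min + 4 h 40 min + 7 h 24 min + 6 h 6 min + 9 h 16 min + 10 h 25 min = 52 h 50 min.

52.83 hours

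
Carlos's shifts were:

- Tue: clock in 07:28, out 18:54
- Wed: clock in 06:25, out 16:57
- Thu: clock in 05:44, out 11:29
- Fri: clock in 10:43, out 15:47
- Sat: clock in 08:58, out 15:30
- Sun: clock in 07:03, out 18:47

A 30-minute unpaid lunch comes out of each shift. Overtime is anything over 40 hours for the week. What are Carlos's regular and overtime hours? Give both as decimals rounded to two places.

Tue: 07:28–18:54 = 11 h 26 min; less 30 min break → 10 h 56 min
Wed: 06:25–16:57 = 10 h 32 min; less 30 min break → 10 h 2 min
Thu: 05:44–11:29 = 5 h 45 min; less 30 min break → 5 h 15 min
Fri: 10:43–15:47 = 5 h 4 min; less 30 min break → 4 h 34 min
Sat: 08:58–15:30 = 6 h 32 min; less 30 min break → 6 h 2 min
Sun: 07:03–18:47 = 11 h 44 min; less 30 min break → 11 h 14 min
Total worked: 48 h 3 min = 48.05 h.
Threshold 40 h → overtime 8 h 3 min, regular 40 h 0 min.

Regular 40.00 hours, overtime 8.05 hours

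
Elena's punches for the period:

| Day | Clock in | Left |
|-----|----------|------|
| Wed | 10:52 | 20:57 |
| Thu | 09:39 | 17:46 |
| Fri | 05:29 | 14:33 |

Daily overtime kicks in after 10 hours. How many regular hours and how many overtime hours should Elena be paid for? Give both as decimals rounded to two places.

Wed: 10:52–20:57 = 10 h 5 min
Thu: 09:39–17:46 = 8 h 7 min
Fri: 05:29–14:33 = 9 h 4 min
Wed reg 10 h 0 min / OT 0 h 5 min; Thu reg 8 h 7 min / OT 0 h 0 min; Fri reg 9 h 4 min / OT 0 h 0 min.
Totals: regular 27 h 11 min, overtime 0 h 5 min.

Regular 27.18 hours, overtime 0.08 hours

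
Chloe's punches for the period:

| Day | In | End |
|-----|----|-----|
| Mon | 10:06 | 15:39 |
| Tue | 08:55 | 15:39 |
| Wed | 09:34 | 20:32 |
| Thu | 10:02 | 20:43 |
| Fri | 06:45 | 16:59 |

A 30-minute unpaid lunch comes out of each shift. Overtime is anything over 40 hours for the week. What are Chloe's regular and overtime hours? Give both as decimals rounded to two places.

Mon: 10:06–15:39 = 5 h 33 min; less 30 min break → 5 h 3 min
Tue: 08:55–15:39 = 6 h 44 min; less 30 min break → 6 h 14 min
Wed: 09:34–20:32 = 10 h 58 min; less 30 min break → 10 h 28 min
Thu: 10:02–20:43 = 10 h 41 min; less 30 min break → 10 h 11 min
Fri: 06:45–16:59 = 10 h 14 min; less 30 min break → 9 h 44 min
Total worked: 41 h 40 min = 41.67 h.
Threshold 40 h → overtime 1 h 40 min, regular 40 h 0 min.

Regular 40.00 hours, overtime 1.67 hours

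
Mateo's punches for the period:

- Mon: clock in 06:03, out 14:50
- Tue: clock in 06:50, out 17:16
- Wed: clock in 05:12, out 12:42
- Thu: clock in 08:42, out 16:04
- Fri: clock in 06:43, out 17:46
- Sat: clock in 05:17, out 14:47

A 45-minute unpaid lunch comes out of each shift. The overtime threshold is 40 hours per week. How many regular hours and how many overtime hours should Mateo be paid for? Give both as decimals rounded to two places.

Mon: 06:03–14:50 = 8 h 47 min; less 45 min break → 8 h 2 min
Tue: 06:50–17:16 = 10 h 26 min; less 45 min break → 9 h 41 min
Wed: 05:12–12:42 = 7 h 30 min; less 45 min break → 6 h 45 min
Thu: 08:42–16:04 = 7 h 22 min; less 45 min break → 6 h 37 min
Fri: 06:43–17:46 = 11 h 3 min; less 45 min break → 10 h 18 min
Sat: 05:17–14:47 = 9 h 30 min; less 45 min break → 8 h 45 min
Total worked: 50 h 8 min = 50.13 h.
Threshold 40 h → overtime 10 h 8 min, regular 40 h 0 min.

Regular 40.00 hours, overtime 10.13 hours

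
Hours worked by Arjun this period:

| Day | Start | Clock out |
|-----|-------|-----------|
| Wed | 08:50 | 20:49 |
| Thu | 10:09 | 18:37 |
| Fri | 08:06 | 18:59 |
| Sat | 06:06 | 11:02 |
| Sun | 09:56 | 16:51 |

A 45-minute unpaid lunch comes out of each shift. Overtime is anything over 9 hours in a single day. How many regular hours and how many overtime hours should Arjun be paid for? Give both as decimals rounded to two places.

Regular 36.07 hours, overtime 3.37 hours

Wed: 08:50–20:49 = 11 h 59 min; less 45 min break → 11 h 14 min
Thu: 10:09–18:37 = 8 h 28 min; less 45 min break → 7 h 43 min
Fri: 08:06–18:59 = 10 h 53 min; less 45 min break → 10 h 8 min
Sat: 06:06–11:02 = 4 h 56 min; less 45 min break → 4 h 11 min
Sun: 09:56–16:51 = 6 h 55 min; less 45 min break → 6 h 10 min
Wed reg 9 h 0 min / OT 2 h 14 min; Thu reg 7 h 43 min / OT 0 h 0 min; Fri reg 9 h 0 min / OT 1 h 8 min; Sat reg 4 h 11 min / OT 0 h 0 min; Sun reg 6 h 10 min / OT 0 h 0 min.
Totals: regular 36 h 4 min, overtime 3 h 22 min.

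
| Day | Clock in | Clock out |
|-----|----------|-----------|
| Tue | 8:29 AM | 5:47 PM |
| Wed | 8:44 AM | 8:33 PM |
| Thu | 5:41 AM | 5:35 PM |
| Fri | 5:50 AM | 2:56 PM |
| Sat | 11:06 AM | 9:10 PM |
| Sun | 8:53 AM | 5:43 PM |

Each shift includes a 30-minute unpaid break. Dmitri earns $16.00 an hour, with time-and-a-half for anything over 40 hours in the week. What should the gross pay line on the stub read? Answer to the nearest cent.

Tue: 8:29 AM–5:47 PM = 9 h 18 min; less 30 min break → 8 h 48 min
Wed: 8:44 AM–8:33 PM = 11 h 49 min; less 30 min break → 11 h 19 min
Thu: 5:41 AM–5:35 PM = 11 h 54 min; less 30 min break → 11 h 24 min
Fri: 5:50 AM–2:56 PM = 9 h 6 min; less 30 min break → 8 h 36 min
Sat: 11:06 AM–9:10 PM = 10 h 4 min; less 30 min break → 9 h 34 min
Sun: 8:53 AM–5:43 PM = 8 h 50 min; less 30 min break → 8 h 20 min
Total worked: 58 h 1 min = 3481 min.
Regular 40 h 0 min = 2400 min at $16.00/h; overtime 18 h 1 min = 1081 min at $24.00/h.
Pay = (2400 × $16.00 + 1081 × $24.00) ÷ 60 = $1072.40.

$1072.40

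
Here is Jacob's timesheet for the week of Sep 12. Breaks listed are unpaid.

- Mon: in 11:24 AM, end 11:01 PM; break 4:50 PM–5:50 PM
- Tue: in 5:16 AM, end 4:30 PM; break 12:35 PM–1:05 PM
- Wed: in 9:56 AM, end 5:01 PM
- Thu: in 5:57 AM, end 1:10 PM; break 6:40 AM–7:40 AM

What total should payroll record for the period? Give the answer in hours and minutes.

Mon: 11:24 AM–11:01 PM = 11 h 37 min; less 60 min break → 10 h 37 min
Tue: 5:16 AM–4:30 PM = 11 h 14 min; less 30 min break → 10 h 44 min
Wed: 9:56 AM–5:01 PM = 7 h 5 min
Thu: 5:57 AM–1:10 PM = 7 h 13 min; less 60 min break → 6 h 13 min
Total: 10 h 37 min + 10 h 44 min + 7 h 5 min + 6 h 13 min = 34 h 39 min.

34 h 39 min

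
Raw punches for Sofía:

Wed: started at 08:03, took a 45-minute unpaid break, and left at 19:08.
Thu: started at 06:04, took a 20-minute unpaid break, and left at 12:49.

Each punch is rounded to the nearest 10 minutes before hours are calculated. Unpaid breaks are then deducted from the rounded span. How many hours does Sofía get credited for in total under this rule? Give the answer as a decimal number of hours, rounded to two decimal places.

16.92 hours

Wed: in 08:03→08:00, out 19:08→19:10; 11 h 10 min − 45 min = 10 h 25 min
Thu: in 06:04→06:00, out 12:49→12:50; 6 h 50 min − 20 min = 6 h 30 min
Total credited: 16 h 55 min.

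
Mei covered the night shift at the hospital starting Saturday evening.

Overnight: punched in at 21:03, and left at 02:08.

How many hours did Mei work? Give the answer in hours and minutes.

5 h 5 min

Overnight: 21:03 → midnight = 2 h 57 min; midnight → 02:08 = 2 h 8 min; span 5 h 5 min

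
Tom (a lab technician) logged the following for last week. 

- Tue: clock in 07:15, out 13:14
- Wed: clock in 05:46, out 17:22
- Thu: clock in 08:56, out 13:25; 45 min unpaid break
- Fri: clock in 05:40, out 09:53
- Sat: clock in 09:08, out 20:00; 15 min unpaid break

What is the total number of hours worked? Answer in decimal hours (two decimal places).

36.15 hours

Tue: 07:15–13:14 = 5 h 59 min
Wed: 05:46–17:22 = 11 h 36 min
Thu: 08:56–13:25 = 4 h 29 min; less 45 min break → 3 h 44 min
Fri: 05:40–09:53 = 4 h 13 min
Sat: 09:08–20:00 = 10 h 52 min; less 15 min break → 10 h 37 min
Total: 5 h 59 min + 11 h 36 min + 3 h 44 min + 4 h 13 min + 10 h 37 min = 36 h 9 min.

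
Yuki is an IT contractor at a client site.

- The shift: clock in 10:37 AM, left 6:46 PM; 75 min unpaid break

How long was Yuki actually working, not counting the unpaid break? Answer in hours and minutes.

The shift: 10:37 AM–6:46 PM = 8 h 9 min; less 75 min break → 6 h 54 min

6 h 54 min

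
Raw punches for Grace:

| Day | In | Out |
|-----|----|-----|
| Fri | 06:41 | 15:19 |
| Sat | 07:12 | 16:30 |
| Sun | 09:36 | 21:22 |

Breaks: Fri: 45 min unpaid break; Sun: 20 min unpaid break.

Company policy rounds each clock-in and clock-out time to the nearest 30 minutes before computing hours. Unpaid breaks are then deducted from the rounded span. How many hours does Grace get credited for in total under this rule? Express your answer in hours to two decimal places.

Fri: in 06:41→06:30, out 15:19→15:30; 9 h 0 min − 45 min = 8 h 15 min
Sat: in 07:12→07:00, out 16:30→16:30; 9 h 30 min
Sun: in 09:36→09:30, out 21:22→21:30; 12 h 0 min − 20 min = 11 h 40 min
Total credited: 29 h 25 min.

29.42 hours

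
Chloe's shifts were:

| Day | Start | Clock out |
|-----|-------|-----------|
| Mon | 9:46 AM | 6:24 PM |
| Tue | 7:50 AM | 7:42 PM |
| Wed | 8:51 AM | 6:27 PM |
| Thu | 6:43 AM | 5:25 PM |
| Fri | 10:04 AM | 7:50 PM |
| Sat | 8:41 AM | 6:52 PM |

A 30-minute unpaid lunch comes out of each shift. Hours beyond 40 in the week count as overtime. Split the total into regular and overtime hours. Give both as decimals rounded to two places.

Regular 40.00 hours, overtime 17.75 hours

Mon: 9:46 AM–6:24 PM = 8 h 38 min; less 30 min break → 8 h 8 min
Tue: 7:50 AM–7:42 PM = 11 h 52 min; less 30 min break → 11 h 22 min
Wed: 8:51 AM–6:27 PM = 9 h 36 min; less 30 min break → 9 h 6 min
Thu: 6:43 AM–5:25 PM = 10 h 42 min; less 30 min break → 10 h 12 min
Fri: 10:04 AM–7:50 PM = 9 h 46 min; less 30 min break → 9 h 16 min
Sat: 8:41 AM–6:52 PM = 10 h 11 min; less 30 min break → 9 h 41 min
Total worked: 57 h 45 min = 57.75 h.
Threshold 40 h → overtime 17 h 45 min, regular 40 h 0 min.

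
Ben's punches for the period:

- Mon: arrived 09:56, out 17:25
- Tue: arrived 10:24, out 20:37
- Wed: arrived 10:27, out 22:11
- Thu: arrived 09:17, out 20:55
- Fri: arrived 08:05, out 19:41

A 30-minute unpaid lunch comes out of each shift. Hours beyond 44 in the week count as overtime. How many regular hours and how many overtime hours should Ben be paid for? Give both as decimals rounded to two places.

Mon: 09:56–17:25 = 7 h 29 min; less 30 min break → 6 h 59 min
Tue: 10:24–20:37 = 10 h 13 min; less 30 min break → 9 h 43 min
Wed: 10:27–22:11 = 11 h 44 min; less 30 min break → 11 h 14 min
Thu: 09:17–20:55 = 11 h 38 min; less 30 min break → 11 h 8 min
Fri: 08:05–19:41 = 11 h 36 min; less 30 min break → 11 h 6 min
Total worked: 50 h 10 min = 50.17 h.
Threshold 44 h → overtime 6 h 10 min, regular 44 h 0 min.

Regular 44.00 hours, overtime 6.17 hours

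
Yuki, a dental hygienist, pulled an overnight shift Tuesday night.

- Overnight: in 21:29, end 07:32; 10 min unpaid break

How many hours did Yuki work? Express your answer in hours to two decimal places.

Overnight: 21:29 → midnight = 2 h 31 min; midnight → 07:32 = 7 h 32 min; span 10 h 3 min; less 10 min break → 9 h 53 min

9.88 hours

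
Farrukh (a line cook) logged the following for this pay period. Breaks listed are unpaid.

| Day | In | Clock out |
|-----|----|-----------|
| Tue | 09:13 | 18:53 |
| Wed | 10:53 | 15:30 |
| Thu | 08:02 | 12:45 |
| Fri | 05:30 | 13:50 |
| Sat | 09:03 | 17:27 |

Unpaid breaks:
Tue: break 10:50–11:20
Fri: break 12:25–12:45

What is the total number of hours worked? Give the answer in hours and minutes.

Tue: 09:13–18:53 = 9 h 40 min; less 30 min break → 9 h 10 min
Wed: 10:53–15:30 = 4 h 37 min
Thu: 08:02–12:45 = 4 h 43 min
Fri: 05:30–13:50 = 8 h 20 min; less 20 min break → 8 h 0 min
Sat: 09:03–17:27 = 8 h 24 min
Total: 9 h 10 min + 4 h 37 min + 4 h 43 min + 8 h 0 min + 8 h 24 min = 34 h 54 min.

34 h 54 min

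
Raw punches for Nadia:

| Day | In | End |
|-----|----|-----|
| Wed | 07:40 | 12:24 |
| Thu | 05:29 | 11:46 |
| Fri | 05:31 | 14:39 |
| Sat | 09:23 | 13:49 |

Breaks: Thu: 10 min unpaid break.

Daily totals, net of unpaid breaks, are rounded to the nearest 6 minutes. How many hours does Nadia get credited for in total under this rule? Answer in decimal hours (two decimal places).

Wed: 07:40–12:24 = 4 h 44 min → rounds to 4 h 42 min
Thu: 05:29–11:46 = 6 h 17 min − 10 min = 6 h 7 min → rounds to 6 h 6 min
Fri: 05:31–14:39 = 9 h 8 min → rounds to 9 h 6 min
Sat: 09:23–13:49 = 4 h 26 min → rounds to 4 h 24 min
Total credited: 24 h 18 min.

24.30 hours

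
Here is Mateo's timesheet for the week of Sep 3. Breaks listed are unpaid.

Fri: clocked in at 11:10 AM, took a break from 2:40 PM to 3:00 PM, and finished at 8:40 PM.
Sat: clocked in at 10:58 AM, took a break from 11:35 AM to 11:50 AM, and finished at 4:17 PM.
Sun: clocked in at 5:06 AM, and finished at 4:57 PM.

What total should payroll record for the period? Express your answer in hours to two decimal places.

26.08 hours

Fri: 11:10 AM–8:40 PM = 9 h 30 min; less 20 min break → 9 h 10 min
Sat: 10:58 AM–4:17 PM = 5 h 19 min; less 15 min break → 5 h 4 min
Sun: 5:06 AM–4:57 PM = 11 h 51 min
Total: 9 h 10 min + 5 h 4 min + 11 h 51 min = 26 h 5 min.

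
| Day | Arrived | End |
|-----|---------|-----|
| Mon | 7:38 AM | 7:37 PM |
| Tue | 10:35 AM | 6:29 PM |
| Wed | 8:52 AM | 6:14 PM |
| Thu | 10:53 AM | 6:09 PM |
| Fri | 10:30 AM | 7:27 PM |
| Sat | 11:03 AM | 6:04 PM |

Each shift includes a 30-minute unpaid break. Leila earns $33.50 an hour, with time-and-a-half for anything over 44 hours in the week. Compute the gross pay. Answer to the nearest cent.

Mon: 7:38 AM–7:37 PM = 11 h 59 min; less 30 min break → 11 h 29 min
Tue: 10:35 AM–6:29 PM = 7 h 54 min; less 30 min break → 7 h 24 min
Wed: 8:52 AM–6:14 PM = 9 h 22 min; less 30 min break → 8 h 52 min
Thu: 10:53 AM–6:09 PM = 7 h 16 min; less 30 min break → 6 h 46 min
Fri: 10:30 AM–7:27 PM = 8 h 57 min; less 30 min break → 8 h 27 min
Sat: 11:03 AM–6:04 PM = 7 h 1 min; less 30 min break → 6 h 31 min
Total worked: 49 h 29 min = 2969 min.
Regular 44 h 0 min = 2640 min at $33.50/h; overtime 5 h 29 min = 329 min at $50.25/h.
Pay = (2640 × $33.50 + 329 × $50.25) ÷ 60 = $1749.54.

$1749.54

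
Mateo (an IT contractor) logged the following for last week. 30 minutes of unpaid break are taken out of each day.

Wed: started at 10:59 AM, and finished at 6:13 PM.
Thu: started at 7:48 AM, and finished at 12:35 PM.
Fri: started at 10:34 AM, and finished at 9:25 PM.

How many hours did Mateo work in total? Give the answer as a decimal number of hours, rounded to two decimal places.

21.37 hours

Wed: 10:59 AM–6:13 PM = 7 h 14 min; less 30 min break → 6 h 44 min
Thu: 7:48 AM–12:35 PM = 4 h 47 min; less 30 min break → 4 h 17 min
Fri: 10:34 AM–9:25 PM = 10 h 51 min; less 30 min break → 10 h 21 min
Total: 6 h 44 min + 4 h 17 min + 10 h 21 min = 21 h 22 min.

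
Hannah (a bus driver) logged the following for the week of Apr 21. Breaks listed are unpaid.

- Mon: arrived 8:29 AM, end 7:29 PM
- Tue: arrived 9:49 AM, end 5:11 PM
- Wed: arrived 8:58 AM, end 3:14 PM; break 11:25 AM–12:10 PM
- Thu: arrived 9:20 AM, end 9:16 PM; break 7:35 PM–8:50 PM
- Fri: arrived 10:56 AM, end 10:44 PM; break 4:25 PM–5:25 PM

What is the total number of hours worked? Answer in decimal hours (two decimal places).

Mon: 8:29 AM–7:29 PM = 11 h 0 min
Tue: 9:49 AM–5:11 PM = 7 h 22 min
Wed: 8:58 AM–3:14 PM = 6 h 16 min; less 45 min break → 5 h 31 min
Thu: 9:20 AM–9:16 PM = 11 h 56 min; less 75 min break → 10 h 41 min
Fri: 10:56 AM–10:44 PM = 11 h 48 min; less 60 min break → 10 h 48 min
Total: 11 h 0 min + 7 h 22 min + 5 h 31 min + 10 h 41 min + 10 h 48 min = 45 h 22 min.

45.37 hours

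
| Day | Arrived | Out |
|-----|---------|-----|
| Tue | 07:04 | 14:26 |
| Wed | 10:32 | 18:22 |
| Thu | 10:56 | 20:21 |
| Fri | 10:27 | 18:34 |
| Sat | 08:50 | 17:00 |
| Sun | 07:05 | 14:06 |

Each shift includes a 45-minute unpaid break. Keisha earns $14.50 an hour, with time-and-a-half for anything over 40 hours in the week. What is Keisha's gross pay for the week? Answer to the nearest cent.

$654.31

Tue: 07:04–14:26 = 7 h 22 min; less 45 min break → 6 h 37 min
Wed: 10:32–18:22 = 7 h 50 min; less 45 min break → 7 h 5 min
Thu: 10:56–20:21 = 9 h 25 min; less 45 min break → 8 h 40 min
Fri: 10:27–18:34 = 8 h 7 min; less 45 min break → 7 h 22 min
Sat: 08:50–17:00 = 8 h 10 min; less 45 min break → 7 h 25 min
Sun: 07:05–14:06 = 7 h 1 min; less 45 min break → 6 h 16 min
Total worked: 43 h 25 min = 2605 min.
Regular 40 h 0 min = 2400 min at $14.50/h; overtime 3 h 25 min = 205 min at $21.75/h.
Pay = (2400 × $14.50 + 205 × $21.75) ÷ 60 = $654.31.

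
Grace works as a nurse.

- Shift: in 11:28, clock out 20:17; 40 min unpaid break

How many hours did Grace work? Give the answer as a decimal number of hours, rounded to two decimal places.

Shift: 11:28–20:17 = 8 h 49 min; less 40 min break → 8 h 9 min

8.15 hours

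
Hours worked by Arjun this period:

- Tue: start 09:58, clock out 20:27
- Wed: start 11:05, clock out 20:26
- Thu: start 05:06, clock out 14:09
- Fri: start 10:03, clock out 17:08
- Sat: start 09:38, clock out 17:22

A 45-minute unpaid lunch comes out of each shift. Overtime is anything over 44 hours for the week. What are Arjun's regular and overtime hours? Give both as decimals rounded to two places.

Tue: 09:58–20:27 = 10 h 29 min; less 45 min break → 9 h 44 min
Wed: 11:05–20:26 = 9 h 21 min; less 45 min break → 8 h 36 min
Thu: 05:06–14:09 = 9 h 3 min; less 45 min break → 8 h 18 min
Fri: 10:03–17:08 = 7 h 5 min; less 45 min break → 6 h 20 min
Sat: 09:38–17:22 = 7 h 44 min; less 45 min break → 6 h 59 min
Total worked: 39 h 57 min = 39.95 h.
Threshold 44 h → overtime 0 h 0 min, regular 39 h 57 min.

Regular 39.95 hours, overtime 0.00 hours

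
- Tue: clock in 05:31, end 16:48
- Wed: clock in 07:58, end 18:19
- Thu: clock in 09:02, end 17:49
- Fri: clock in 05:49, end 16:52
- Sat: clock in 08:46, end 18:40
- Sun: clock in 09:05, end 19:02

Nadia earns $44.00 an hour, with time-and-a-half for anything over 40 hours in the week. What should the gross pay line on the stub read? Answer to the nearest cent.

$3166.90

Tue: 05:31–16:48 = 11 h 17 min
Wed: 07:58–18:19 = 10 h 21 min
Thu: 09:02–17:49 = 8 h 47 min
Fri: 05:49–16:52 = 11 h 3 min
Sat: 08:46–18:40 = 9 h 54 min
Sun: 09:05–19:02 = 9 h 57 min
Total worked: 61 h 19 min = 3679 min.
Regular 40 h 0 min = 2400 min at $44.00/h; overtime 21 h 19 min = 1279 min at $66.00/h.
Pay = (2400 × $44.00 + 1279 × $66.00) ÷ 60 = $3166.90.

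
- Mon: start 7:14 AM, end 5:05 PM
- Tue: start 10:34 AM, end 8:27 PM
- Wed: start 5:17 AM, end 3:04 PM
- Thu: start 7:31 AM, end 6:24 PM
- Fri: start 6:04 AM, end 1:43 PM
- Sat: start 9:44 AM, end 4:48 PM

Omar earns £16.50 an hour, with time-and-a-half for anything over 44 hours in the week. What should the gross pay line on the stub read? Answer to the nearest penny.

£1001.14

Mon: 7:14 AM–5:05 PM = 9 h 51 min
Tue: 10:34 AM–8:27 PM = 9 h 53 min
Wed: 5:17 AM–3:04 PM = 9 h 47 min
Thu: 7:31 AM–6:24 PM = 10 h 53 min
Fri: 6:04 AM–1:43 PM = 7 h 39 min
Sat: 9:44 AM–4:48 PM = 7 h 4 min
Total worked: 55 h 7 min = 3307 min.
Regular 44 h 0 min = 2640 min at £16.50/h; overtime 11 h 7 min = 667 min at £24.75/h.
Pay = (2640 × £16.50 + 667 × £24.75) ÷ 60 = £1001.14.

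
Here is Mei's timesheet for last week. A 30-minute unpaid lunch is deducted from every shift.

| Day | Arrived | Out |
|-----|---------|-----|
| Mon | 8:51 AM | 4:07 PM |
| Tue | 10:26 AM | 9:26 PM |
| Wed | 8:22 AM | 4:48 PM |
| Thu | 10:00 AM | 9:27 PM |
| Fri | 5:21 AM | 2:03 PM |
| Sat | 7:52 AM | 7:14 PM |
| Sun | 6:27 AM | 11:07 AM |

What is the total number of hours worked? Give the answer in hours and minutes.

59 h 23 min

Mon: 8:51 AM–4:07 PM = 7 h 16 min; less 30 min break → 6 h 46 min
Tue: 10:26 AM–9:26 PM = 11 h 0 min; less 30 min break → 10 h 30 min
Wed: 8:22 AM–4:48 PM = 8 h 26 min; less 30 min break → 7 h 56 min
Thu: 10:00 AM–9:27 PM = 11 h 27 min; less 30 min break → 10 h 57 min
Fri: 5:21 AM–2:03 PM = 8 h 42 min; less 30 min break → 8 h 12 min
Sat: 7:52 AM–7:14 PM = 11 h 22 min; less 30 min break → 10 h 52 min
Sun: 6:27 AM–11:07 AM = 4 h 40 min; less 30 min break → 4 h 10 min
Total: 6 h 46 min + 10 h 30 min + 7 h 56 min + 10 h 57 min + 8 h 12 min + 10 h 52 min + 4 h 10 min = 59 h 23 min.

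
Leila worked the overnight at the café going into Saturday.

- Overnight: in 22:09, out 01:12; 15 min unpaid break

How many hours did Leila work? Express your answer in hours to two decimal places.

2.80 hours

Overnight: 22:09 → midnight = 1 h 51 min; midnight → 01:12 = 1 h 12 min; span 3 h 3 min; less 15 min break → 2 h 48 min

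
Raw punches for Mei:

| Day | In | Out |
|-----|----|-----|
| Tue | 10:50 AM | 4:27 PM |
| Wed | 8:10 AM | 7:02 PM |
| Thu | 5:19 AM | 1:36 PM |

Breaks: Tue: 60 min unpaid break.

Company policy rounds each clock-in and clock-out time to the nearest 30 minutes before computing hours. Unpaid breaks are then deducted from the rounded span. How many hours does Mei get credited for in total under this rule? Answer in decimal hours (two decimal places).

23.50 hours

Tue: in 10:50 AM→11:00 AM, out 4:27 PM→4:30 PM; 5 h 30 min − 60 min = 4 h 30 min
Wed: in 8:10 AM→8:00 AM, out 7:02 PM→7:00 PM; 11 h 0 min
Thu: in 5:19 AM→5:30 AM, out 1:36 PM→1:30 PM; 8 h 0 min
Total credited: 23 h 30 min.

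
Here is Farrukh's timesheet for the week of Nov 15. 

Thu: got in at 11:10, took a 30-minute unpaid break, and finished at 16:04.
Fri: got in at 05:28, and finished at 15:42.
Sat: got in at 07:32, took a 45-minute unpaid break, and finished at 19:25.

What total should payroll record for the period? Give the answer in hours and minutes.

25 h 46 min

Thu: 11:10–16:04 = 4 h 54 min; less 30 min break → 4 h 24 min
Fri: 05:28–15:42 = 10 h 14 min
Sat: 07:32–19:25 = 11 h 53 min; less 45 min break → 11 h 8 min
Total: 4 h 24 min + 10 h 14 min + 11 h 8 min = 25 h 46 min.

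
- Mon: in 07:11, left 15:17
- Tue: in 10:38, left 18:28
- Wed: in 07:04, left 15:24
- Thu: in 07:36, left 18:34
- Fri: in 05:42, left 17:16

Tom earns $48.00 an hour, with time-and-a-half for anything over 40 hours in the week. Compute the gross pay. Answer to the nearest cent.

Mon: 07:11–15:17 = 8 h 6 min
Tue: 10:38–18:28 = 7 h 50 min
Wed: 07:04–15:24 = 8 h 20 min
Thu: 07:36–18:34 = 10 h 58 min
Fri: 05:42–17:16 = 11 h 34 min
Total worked: 46 h 48 min = 2808 min.
Regular 40 h 0 min = 2400 min at $48.00/h; overtime 6 h 48 min = 408 min at $72.00/h.
Pay = (2400 × $48.00 + 408 × $72.00) ÷ 60 = $2409.60.

$2409.60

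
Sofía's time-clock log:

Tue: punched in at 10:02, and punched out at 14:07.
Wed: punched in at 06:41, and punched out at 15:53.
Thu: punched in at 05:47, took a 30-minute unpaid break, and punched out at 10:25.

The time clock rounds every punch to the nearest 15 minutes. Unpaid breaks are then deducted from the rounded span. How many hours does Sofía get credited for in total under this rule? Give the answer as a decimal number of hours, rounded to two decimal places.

Tue: in 10:02→10:00, out 14:07→14:00; 4 h 0 min
Wed: in 06:41→06:45, out 15:53→16:00; 9 h 15 min
Thu: in 05:47→05:45, out 10:25→10:30; 4 h 45 min − 30 min = 4 h 15 min
Total credited: 17 h 30 min.

17.50 hours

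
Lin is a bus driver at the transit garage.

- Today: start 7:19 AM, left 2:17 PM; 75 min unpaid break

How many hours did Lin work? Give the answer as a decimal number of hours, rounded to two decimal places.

Today: 7:19 AM–2:17 PM = 6 h 58 min; less 75 min break → 5 h 43 min

5.72 hours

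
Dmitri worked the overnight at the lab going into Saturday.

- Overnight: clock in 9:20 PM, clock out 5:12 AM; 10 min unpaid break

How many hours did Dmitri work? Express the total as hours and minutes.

Overnight: 9:20 PM → midnight = 2 h 40 min; midnight → 5:12 AM = 5 h 12 min; span 7 h 52 min; less 10 min break → 7 h 42 min

7 h 42 min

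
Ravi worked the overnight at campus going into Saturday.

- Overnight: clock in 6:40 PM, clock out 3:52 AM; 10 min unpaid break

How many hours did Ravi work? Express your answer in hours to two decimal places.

Overnight: 6:40 PM → midnight = 5 h 20 min; midnight → 3:52 AM = 3 h 52 min; span 9 h 12 min; less 10 min break → 9 h 2 min

9.03 hours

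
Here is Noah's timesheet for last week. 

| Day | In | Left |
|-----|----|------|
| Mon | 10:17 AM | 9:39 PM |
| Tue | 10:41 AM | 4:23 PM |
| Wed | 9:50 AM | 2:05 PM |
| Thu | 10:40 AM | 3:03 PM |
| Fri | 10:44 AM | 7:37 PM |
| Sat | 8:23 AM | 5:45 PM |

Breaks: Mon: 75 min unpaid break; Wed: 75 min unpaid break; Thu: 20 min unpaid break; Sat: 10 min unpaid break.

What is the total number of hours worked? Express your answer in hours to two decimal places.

40.95 hours

Mon: 10:17 AM–9:39 PM = 11 h 22 min; less 75 min break → 10 h 7 min
Tue: 10:41 AM–4:23 PM = 5 h 42 min
Wed: 9:50 AM–2:05 PM = 4 h 15 min; less 75 min break → 3 h 0 min
Thu: 10:40 AM–3:03 PM = 4 h 23 min; less 20 min break → 4 h 3 min
Fri: 10:44 AM–7:37 PM = 8 h 53 min
Sat: 8:23 AM–5:45 PM = 9 h 22 min; less 10 min break → 9 h 12 min
Total: 10 h 7 min + 5 h 42 min + 3 h 0 min + 4 h 3 min + 8 h 53 min + 9 h 12 min = 40 h 57 min.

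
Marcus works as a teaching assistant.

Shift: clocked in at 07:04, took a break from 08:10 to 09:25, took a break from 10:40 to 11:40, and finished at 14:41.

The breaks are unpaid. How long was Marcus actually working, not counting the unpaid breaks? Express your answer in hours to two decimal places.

Shift: 07:04–14:41 = 7 h 37 min; less 135 min break → 5 h 22 min

5.37 hours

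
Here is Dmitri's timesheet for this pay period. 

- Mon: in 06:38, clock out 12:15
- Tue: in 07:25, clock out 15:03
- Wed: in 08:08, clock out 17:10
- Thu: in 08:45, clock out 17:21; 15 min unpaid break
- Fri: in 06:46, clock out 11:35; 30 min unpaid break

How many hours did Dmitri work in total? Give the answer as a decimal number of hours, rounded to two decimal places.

Mon: 06:38–12:15 = 5 h 37 min
Tue: 07:25–15:03 = 7 h 38 min
Wed: 08:08–17:10 = 9 h 2 min
Thu: 08:45–17:21 = 8 h 36 min; less 15 min break → 8 h 21 min
Fri: 06:46–11:35 = 4 h 49 min; less 30 min break → 4 h 19 min
Total: 5 h 37 min + 7 h 38 min + 9 h 2 min + 8 h 21 min + 4 h 19 min = 34 h 57 min.

34.95 hours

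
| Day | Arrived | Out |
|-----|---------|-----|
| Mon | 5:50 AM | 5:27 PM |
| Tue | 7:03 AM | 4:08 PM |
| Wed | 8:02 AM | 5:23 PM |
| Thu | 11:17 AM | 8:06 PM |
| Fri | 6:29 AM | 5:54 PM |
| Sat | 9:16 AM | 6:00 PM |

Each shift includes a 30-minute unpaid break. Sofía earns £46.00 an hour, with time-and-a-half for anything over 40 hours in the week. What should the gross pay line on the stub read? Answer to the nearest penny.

£2945.15

Mon: 5:50 AM–5:27 PM = 11 h 37 min; less 30 min break → 11 h 7 min
Tue: 7:03 AM–4:08 PM = 9 h 5 min; less 30 min break → 8 h 35 min
Wed: 8:02 AM–5:23 PM = 9 h 21 min; less 30 min break → 8 h 51 min
Thu: 11:17 AM–8:06 PM = 8 h 49 min; less 30 min break → 8 h 19 min
Fri: 6:29 AM–5:54 PM = 11 h 25 min; less 30 min break → 10 h 55 min
Sat: 9:16 AM–6:00 PM = 8 h 44 min; less 30 min break → 8 h 14 min
Total worked: 56 h 1 min = 3361 min.
Regular 40 h 0 min = 2400 min at £46.00/h; overtime 16 h 1 min = 961 min at £69.00/h.
Pay = (2400 × £46.00 + 961 × £69.00) ÷ 60 = £2945.15.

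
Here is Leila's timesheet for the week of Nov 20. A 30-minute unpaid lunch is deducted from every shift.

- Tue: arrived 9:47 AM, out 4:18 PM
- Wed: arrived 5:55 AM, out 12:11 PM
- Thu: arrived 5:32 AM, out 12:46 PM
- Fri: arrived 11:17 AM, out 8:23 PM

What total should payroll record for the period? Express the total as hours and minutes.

27 h 7 min

Tue: 9:47 AM–4:18 PM = 6 h 31 min; less 30 min break → 6 h 1 min
Wed: 5:55 AM–12:11 PM = 6 h 16 min; less 30 min break → 5 h 46 min
Thu: 5:32 AM–12:46 PM = 7 h 14 min; less 30 min break → 6 h 44 min
Fri: 11:17 AM–8:23 PM = 9 h 6 min; less 30 min break → 8 h 36 min
Total: 6 h 1 min + 5 h 46 min + 6 h 44 min + 8 h 36 min = 27 h 7 min.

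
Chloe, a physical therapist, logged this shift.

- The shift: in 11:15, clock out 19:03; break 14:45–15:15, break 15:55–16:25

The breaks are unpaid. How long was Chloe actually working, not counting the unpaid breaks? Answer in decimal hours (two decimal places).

The shift: 11:15–19:03 = 7 h 48 min; less 60 min break → 6 h 48 min

6.80 hours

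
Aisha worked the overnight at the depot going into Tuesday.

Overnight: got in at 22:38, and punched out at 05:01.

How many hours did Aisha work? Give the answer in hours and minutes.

6 h 23 min

Overnight: 22:38 → midnight = 1 h 22 min; midnight → 05:01 = 5 h 1 min; span 6 h 23 min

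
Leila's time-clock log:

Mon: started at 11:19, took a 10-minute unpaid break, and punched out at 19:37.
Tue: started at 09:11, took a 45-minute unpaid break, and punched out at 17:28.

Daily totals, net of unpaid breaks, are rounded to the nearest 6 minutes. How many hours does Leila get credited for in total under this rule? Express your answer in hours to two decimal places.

Mon: 11:19–19:37 = 8 h 18 min − 10 min = 8 h 8 min → rounds to 8 h 6 min
Tue: 09:11–17:28 = 8 h 17 min − 45 min = 7 h 32 min → rounds to 7 h 30 min
Total credited: 15 h 36 min.

15.60 hours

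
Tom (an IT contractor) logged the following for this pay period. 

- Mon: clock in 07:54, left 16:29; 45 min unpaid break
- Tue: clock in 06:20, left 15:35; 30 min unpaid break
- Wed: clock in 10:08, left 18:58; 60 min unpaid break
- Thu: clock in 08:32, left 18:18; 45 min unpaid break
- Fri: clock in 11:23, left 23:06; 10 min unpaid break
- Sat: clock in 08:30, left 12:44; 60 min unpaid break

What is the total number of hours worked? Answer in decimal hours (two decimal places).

Mon: 07:54–16:29 = 8 h 35 min; less 45 min break → 7 h 50 min
Tue: 06:20–15:35 = 9 h 15 min; less 30 min break → 8 h 45 min
Wed: 10:08–18:58 = 8 h 50 min; less 60 min break → 7 h 50 min
Thu: 08:32–18:18 = 9 h 46 min; less 45 min break → 9 h 1 min
Fri: 11:23–23:06 = 11 h 43 min; less 10 min break → 11 h 33 min
Sat: 08:30–12:44 = 4 h 14 min; less 60 min break → 3 h 14 min
Total: 7 h 50 min + 8 h 45 min + 7 h 50 min + 9 h 1 min + 11 h 33 min + 3 h 14 min = 48 h 13 min.

48.22 hours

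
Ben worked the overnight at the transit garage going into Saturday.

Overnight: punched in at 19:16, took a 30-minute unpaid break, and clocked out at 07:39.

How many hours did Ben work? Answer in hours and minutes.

Overnight: 19:16 → midnight = 4 h 44 min; midnight → 07:39 = 7 h 39 min; span 12 h 23 min; less 30 min break → 11 h 53 min

11 h 53 min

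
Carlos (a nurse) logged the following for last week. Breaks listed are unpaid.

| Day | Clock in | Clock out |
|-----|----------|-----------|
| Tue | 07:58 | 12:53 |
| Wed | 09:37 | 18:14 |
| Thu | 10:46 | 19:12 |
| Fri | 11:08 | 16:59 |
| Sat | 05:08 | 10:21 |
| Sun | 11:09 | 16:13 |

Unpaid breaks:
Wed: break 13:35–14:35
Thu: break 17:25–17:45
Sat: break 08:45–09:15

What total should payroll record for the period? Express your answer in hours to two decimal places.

36.27 hours

Tue: 07:58–12:53 = 4 h 55 min
Wed: 09:37–18:14 = 8 h 37 min; less 60 min break → 7 h 37 min
Thu: 10:46–19:12 = 8 h 26 min; less 20 min break → 8 h 6 min
Fri: 11:08–16:59 = 5 h 51 min
Sat: 05:08–10:21 = 5 h 13 min; less 30 min break → 4 h 43 min
Sun: 11:09–16:13 = 5 h 4 min
Total: 4 h 55 min + 7 h 37 min + 8 h 6 min + 5 h 51 min + 4 h 43 min + 5 h 4 min = 36 h 16 min.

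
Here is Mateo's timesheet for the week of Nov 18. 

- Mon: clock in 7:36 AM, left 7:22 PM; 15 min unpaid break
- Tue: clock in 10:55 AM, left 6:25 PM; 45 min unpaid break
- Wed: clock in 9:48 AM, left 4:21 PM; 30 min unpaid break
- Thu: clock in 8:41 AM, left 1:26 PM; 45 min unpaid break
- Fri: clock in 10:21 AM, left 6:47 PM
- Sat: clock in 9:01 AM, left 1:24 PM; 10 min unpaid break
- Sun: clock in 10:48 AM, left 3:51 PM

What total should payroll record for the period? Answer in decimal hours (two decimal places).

Mon: 7:36 AM–7:22 PM = 11 h 46 min; less 15 min break → 11 h 31 min
Tue: 10:55 AM–6:25 PM = 7 h 30 min; less 45 min break → 6 h 45 min
Wed: 9:48 AM–4:21 PM = 6 h 33 min; less 30 min break → 6 h 3 min
Thu: 8:41 AM–1:26 PM = 4 h 45 min; less 45 min break → 4 h 0 min
Fri: 10:21 AM–6:47 PM = 8 h 26 min
Sat: 9:01 AM–1:24 PM = 4 h 23 min; less 10 min break → 4 h 13 min
Sun: 10:48 AM–3:51 PM = 5 h 3 min
Total: 11 h 31 min + 6 h 45 min + 6 h 3 min + 4 h 0 min + 8 h 26 min + 4 h 13 min + 5 h 3 min = 46 h 1 min.

46.02 hours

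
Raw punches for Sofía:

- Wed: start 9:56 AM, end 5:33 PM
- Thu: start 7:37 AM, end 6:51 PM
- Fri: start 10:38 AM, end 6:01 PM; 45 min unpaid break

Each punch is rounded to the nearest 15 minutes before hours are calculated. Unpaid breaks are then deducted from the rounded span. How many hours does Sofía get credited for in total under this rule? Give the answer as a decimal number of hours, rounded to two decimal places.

Wed: in 9:56 AM→10:00 AM, out 5:33 PM→5:30 PM; 7 h 30 min
Thu: in 7:37 AM→7:30 AM, out 6:51 PM→6:45 PM; 11 h 15 min
Fri: in 10:38 AM→10:45 AM, out 6:01 PM→6:00 PM; 7 h 15 min − 45 min = 6 h 30 min
Total credited: 25 h 15 min.

25.25 hours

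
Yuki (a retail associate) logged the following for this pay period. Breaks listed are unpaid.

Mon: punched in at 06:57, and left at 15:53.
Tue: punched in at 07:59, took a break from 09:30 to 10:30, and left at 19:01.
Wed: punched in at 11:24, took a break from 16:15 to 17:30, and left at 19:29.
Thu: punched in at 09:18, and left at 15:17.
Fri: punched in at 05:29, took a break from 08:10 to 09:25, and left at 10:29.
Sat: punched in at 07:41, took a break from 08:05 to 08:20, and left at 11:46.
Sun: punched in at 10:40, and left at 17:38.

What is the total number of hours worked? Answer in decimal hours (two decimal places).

46.33 hours

Mon: 06:57–15:53 = 8 h 56 min
Tue: 07:59–19:01 = 11 h 2 min; less 60 min break → 10 h 2 min
Wed: 11:24–19:29 = 8 h 5 min; less 75 min break → 6 h 50 min
Thu: 09:18–15:17 = 5 h 59 min
Fri: 05:29–10:29 = 5 h 0 min; less 75 min break → 3 h 45 min
Sat: 07:41–11:46 = 4 h 5 min; less 15 min break → 3 h 50 min
Sun: 10:40–17:38 = 6 h 58 min
Total: 8 h 56 min + 10 h 2 min + 6 h 50 min + 5 h 59 min + 3 h 45 min + 3 h 50 min + 6 h 58 min = 46 h 20 min.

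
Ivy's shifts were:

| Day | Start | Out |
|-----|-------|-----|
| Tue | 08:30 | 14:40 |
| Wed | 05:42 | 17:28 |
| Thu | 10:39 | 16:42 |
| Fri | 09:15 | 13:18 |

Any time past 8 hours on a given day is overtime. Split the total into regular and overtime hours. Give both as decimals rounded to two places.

Regular 24.27 hours, overtime 3.77 hours

Tue: 08:30–14:40 = 6 h 10 min
Wed: 05:42–17:28 = 11 h 46 min
Thu: 10:39–16:42 = 6 h 3 min
Fri: 09:15–13:18 = 4 h 3 min
Tue reg 6 h 10 min / OT 0 h 0 min; Wed reg 8 h 0 min / OT 3 h 46 min; Thu reg 6 h 3 min / OT 0 h 0 min; Fri reg 4 h 3 min / OT 0 h 0 min.
Totals: regular 24 h 16 min, overtime 3 h 46 min.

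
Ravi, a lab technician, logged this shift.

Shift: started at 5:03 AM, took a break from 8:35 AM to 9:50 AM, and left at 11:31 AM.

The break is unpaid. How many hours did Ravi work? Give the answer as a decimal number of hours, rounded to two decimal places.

Shift: 5:03 AM–11:31 AM = 6 h 28 min; less 75 min break → 5 h 13 min

5.22 hours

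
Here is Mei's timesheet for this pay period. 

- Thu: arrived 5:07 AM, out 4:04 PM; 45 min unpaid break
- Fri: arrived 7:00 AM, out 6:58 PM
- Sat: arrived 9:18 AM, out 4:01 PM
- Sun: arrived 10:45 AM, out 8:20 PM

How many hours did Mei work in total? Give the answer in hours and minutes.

Thu: 5:07 AM–4:04 PM = 10 h 57 min; less 45 min break → 10 h 12 min
Fri: 7:00 AM–6:58 PM = 11 h 58 min
Sat: 9:18 AM–4:01 PM = 6 h 43 min
Sun: 10:45 AM–8:20 PM = 9 h 35 min
Total: 10 h 12 min + 11 h 58 min + 6 h 43 min + 9 h 35 min = 38 h 28 min.

38 h 28 min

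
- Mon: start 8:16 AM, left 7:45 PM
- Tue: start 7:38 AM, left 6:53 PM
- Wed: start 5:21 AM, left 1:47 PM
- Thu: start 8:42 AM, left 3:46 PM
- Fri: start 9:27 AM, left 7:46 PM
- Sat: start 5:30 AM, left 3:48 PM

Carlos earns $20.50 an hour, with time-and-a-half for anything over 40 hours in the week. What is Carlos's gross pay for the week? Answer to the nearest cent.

$1399.64

Mon: 8:16 AM–7:45 PM = 11 h 29 min
Tue: 7:38 AM–6:53 PM = 11 h 15 min
Wed: 5:21 AM–1:47 PM = 8 h 26 min
Thu: 8:42 AM–3:46 PM = 7 h 4 min
Fri: 9:27 AM–7:46 PM = 10 h 19 min
Sat: 5:30 AM–3:48 PM = 10 h 18 min
Total worked: 58 h 51 min = 3531 min.
Regular 40 h 0 min = 2400 min at $20.50/h; overtime 18 h 51 min = 1131 min at $30.75/h.
Pay = (2400 × $20.50 + 1131 × $30.75) ÷ 60 = $1399.64.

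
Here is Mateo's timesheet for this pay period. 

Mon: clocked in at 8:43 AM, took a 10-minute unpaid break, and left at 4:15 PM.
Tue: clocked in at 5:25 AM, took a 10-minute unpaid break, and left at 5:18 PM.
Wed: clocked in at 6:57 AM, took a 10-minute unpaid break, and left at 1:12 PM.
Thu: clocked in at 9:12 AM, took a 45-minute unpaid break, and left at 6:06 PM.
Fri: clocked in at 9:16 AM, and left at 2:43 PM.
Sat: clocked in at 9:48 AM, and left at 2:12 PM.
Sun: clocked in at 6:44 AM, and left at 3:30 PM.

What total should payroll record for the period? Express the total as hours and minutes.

Mon: 8:43 AM–4:15 PM = 7 h 32 min; less 10 min break → 7 h 22 min
Tue: 5:25 AM–5:18 PM = 11 h 53 min; less 10 min break → 11 h 43 min
Wed: 6:57 AM–1:12 PM = 6 h 15 min; less 10 min break → 6 h 5 min
Thu: 9:12 AM–6:06 PM = 8 h 54 min; less 45 min break → 8 h 9 min
Fri: 9:16 AM–2:43 PM = 5 h 27 min
Sat: 9:48 AM–2:12 PM = 4 h 24 min
Sun: 6:44 AM–3:30 PM = 8 h 46 min
Total: 7 h 22 min + 11 h 43 min + 6 h 5 min + 8 h 9 min + 5 h 27 min + 4 h 24 min + 8 h 46 min = 51 h 56 min.

51 h 56 min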